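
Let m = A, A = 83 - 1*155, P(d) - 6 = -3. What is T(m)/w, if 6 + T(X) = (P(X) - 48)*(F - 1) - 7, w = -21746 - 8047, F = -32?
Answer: -1472/29793 ≈ -0.049408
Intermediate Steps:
P(d) = 3 (P(d) = 6 - 3 = 3)
w = -29793
A = -72 (A = 83 - 155 = -72)
m = -72
T(X) = 1472 (T(X) = -6 + ((3 - 48)*(-32 - 1) - 7) = -6 + (-45*(-33) - 7) = -6 + (1485 - 7) = -6 + 1478 = 1472)
T(m)/w = 1472/(-29793) = 1472*(-1/29793) = -1472/29793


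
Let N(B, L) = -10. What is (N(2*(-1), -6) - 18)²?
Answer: 784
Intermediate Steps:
(N(2*(-1), -6) - 18)² = (-10 - 18)² = (-28)² = 784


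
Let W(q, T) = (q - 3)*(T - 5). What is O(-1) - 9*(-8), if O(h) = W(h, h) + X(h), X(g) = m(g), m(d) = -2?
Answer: 94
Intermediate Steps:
X(g) = -2
W(q, T) = (-5 + T)*(-3 + q) (W(q, T) = (-3 + q)*(-5 + T) = (-5 + T)*(-3 + q))
O(h) = 13 + h² - 8*h (O(h) = (15 - 5*h - 3*h + h*h) - 2 = (15 - 5*h - 3*h + h²) - 2 = (15 + h² - 8*h) - 2 = 13 + h² - 8*h)
O(-1) - 9*(-8) = (13 + (-1)² - 8*(-1)) - 9*(-8) = (13 + 1 + 8) + 72 = 22 + 72 = 94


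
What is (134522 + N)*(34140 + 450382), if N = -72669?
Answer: 29969139266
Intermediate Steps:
(134522 + N)*(34140 + 450382) = (134522 - 72669)*(34140 + 450382) = 61853*484522 = 29969139266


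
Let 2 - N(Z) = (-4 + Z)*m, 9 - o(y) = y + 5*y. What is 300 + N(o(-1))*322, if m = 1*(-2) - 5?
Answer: 25738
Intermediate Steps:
m = -7 (m = -2 - 5 = -7)
o(y) = 9 - 6*y (o(y) = 9 - (y + 5*y) = 9 - 6*y)
N(Z) = -26 + 7*Z (N(Z) = 2 - (-4 + Z)*(-7) = 2 - (28 - 7*Z) = 2 + (-28 + 7*Z) = -26 + 7*Z)
300 + N(o(-1))*322 = 300 + (-26 + 7*(9 - 6*(-1)))*322 = 300 + (-26 + 7*(9 + 6))*322 = 300 + (-26 + 7*15)*322 = 300 + (-26 + 105)*322 = 300 + 79*322 = 300 + 25438 = 25738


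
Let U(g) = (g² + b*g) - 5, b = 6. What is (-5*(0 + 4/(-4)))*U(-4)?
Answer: -65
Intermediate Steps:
U(g) = -5 + g² + 6*g (U(g) = (g² + 6*g) - 5 = -5 + g² + 6*g)
(-5*(0 + 4/(-4)))*U(-4) = (-5*(0 + 4/(-4)))*(-5 + (-4)² + 6*(-4)) = (-5*(0 + 4*(-¼)))*(-5 + 16 - 24) = -5*(0 - 1)*(-13) = -5*(-1)*(-13) = 5*(-13) = -65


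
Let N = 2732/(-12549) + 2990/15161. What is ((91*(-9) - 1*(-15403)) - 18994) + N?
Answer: -839030163832/190255389 ≈ -4410.0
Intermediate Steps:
N = -3898342/190255389 (N = 2732*(-1/12549) + 2990*(1/15161) = -2732/12549 + 2990/15161 = -3898342/190255389 ≈ -0.020490)
((91*(-9) - 1*(-15403)) - 18994) + N = ((91*(-9) - 1*(-15403)) - 18994) - 3898342/190255389 = ((-819 + 15403) - 18994) - 3898342/190255389 = (14584 - 18994) - 3898342/190255389 = -4410 - 3898342/190255389 = -839030163832/190255389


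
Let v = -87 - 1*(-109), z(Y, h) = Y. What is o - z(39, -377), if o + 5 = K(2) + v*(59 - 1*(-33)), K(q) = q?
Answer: 1982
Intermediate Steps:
v = 22 (v = -87 + 109 = 22)
o = 2021 (o = -5 + (2 + 22*(59 - 1*(-33))) = -5 + (2 + 22*(59 + 33)) = -5 + (2 + 22*92) = -5 + (2 + 2024) = -5 + 2026 = 2021)
o - z(39, -377) = 2021 - 1*39 = 2021 - 39 = 1982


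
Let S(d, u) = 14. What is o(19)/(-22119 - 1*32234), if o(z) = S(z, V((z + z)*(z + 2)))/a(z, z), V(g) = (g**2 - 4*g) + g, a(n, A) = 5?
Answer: -14/271765 ≈ -5.1515e-5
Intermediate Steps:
V(g) = g**2 - 3*g
o(z) = 14/5
o(19)/(-22119 - 1*32234) = 14/(5*(-22119 - 1*32234)) = 14/(5*(-22119 - 32234)) = (14/5)/(-54353) = (14/5)*(-1/54353) = -14/271765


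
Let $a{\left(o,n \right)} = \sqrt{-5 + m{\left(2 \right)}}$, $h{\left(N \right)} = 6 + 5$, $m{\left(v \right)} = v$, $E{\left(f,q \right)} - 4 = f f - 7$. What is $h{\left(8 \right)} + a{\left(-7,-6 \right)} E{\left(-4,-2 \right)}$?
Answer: $11 + 13 i \sqrt{3} \approx 11.0 + 22.517 i$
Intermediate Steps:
$E{\left(f,q \right)} = -3 + f^{2}$ ($E{\left(f,q \right)} = 4 + \left(f f - 7\right) = 4 + \left(f^{2} - 7\right) = 4 + \left(-7 + f^{2}\right) = -3 + f^{2}$)
$h{\left(N \right)} = 11$
$a{\left(o,n \right)} = i \sqrt{3}$ ($a{\left(o,n \right)} = \sqrt{-5 + 2} = \sqrt{-3} = i \sqrt{3}$)
$h{\left(8 \right)} + a{\left(-7,-6 \right)} E{\left(-4,-2 \right)} = 11 + i \sqrt{3} \left(-3 + \left(-4\right)^{2}\right) = 11 + i \sqrt{3} \left(-3 + 16\right) = 11 + i \sqrt{3} \cdot 13 = 11 + 13 i \sqrt{3}$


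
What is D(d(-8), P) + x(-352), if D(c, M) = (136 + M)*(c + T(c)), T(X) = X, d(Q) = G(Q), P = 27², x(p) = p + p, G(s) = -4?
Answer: -7624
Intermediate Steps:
x(p) = 2*p
P = 729
d(Q) = -4
D(c, M) = 2*c*(136 + M) (D(c, M) = (136 + M)*(c + c) = (136 + M)*(2*c) = 2*c*(136 + M))
D(d(-8), P) + x(-352) = 2*(-4)*(136 + 729) + 2*(-352) = 2*(-4)*865 - 704 = -6920 - 704 = -7624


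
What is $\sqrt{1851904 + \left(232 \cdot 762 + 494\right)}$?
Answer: $\sqrt{2029182} \approx 1424.5$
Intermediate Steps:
$\sqrt{1851904 + \left(232 \cdot 762 + 494\right)} = \sqrt{1851904 + \left(176784 + 494\right)} = \sqrt{1851904 + 177278} = \sqrt{2029182}$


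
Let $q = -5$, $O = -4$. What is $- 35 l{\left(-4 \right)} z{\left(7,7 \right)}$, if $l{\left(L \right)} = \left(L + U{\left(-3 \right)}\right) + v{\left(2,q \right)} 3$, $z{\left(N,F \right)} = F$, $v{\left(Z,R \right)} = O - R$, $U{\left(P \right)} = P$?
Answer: $980$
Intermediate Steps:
$v{\left(Z,R \right)} = -4 - R$
$l{\left(L \right)} = L$ ($l{\left(L \right)} = \left(L - 3\right) + \left(-4 - -5\right) 3 = \left(-3 + L\right) + \left(-4 + 5\right) 3 = \left(-3 + L\right) + 1 \cdot 3 = \left(-3 + L\right) + 3 = L$)
$- 35 l{\left(-4 \right)} z{\left(7,7 \right)} = \left(-35\right) \left(-4\right) 7 = 140 \cdot 7 = 980$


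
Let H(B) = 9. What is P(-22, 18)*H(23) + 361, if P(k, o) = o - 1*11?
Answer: 424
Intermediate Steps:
P(k, o) = -11 + o (P(k, o) = o - 11 = -11 + o)
P(-22, 18)*H(23) + 361 = (-11 + 18)*9 + 361 = 7*9 + 361 = 63 + 361 = 424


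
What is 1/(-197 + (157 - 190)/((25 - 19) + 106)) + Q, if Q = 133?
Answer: 2938789/22097 ≈ 132.99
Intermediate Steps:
1/(-197 + (157 - 190)/((25 - 19) + 106)) + Q = 1/(-197 + (157 - 190)/((25 - 19) + 106)) + 133 = 1/(-197 - 33/(6 + 106)) + 133 = 1/(-197 - 33/112) + 133 = 1/(-22097/112) + 133 = -112/22097 + 133 = 2938789/22097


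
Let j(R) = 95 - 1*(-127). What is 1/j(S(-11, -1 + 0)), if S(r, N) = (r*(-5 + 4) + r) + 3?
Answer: 1/222 ≈ 0.0045045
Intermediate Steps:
S(r, N) = 3 (S(r, N) = (r*(-1) + r) + 3 = (-r + r) + 3 = 0 + 3 = 3)
j(R) = 222 (j(R) = 95 + 127 = 222)
1/j(S(-11, -1 + 0)) = 1/222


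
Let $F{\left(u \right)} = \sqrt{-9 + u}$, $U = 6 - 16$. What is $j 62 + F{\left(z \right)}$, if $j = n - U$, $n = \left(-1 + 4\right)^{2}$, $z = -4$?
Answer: $1178 + i \sqrt{13} \approx 1178.0 + 3.6056 i$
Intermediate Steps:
$n = 9$ ($n = 3^{2} = 9$)
$U = -10$ ($U = 6 - 16 = -10$)
$j = 19$ ($j = 9 - -10 = 9 + 10 = 19$)
$j 62 + F{\left(z \right)} = 19 \cdot 62 + \sqrt{-9 - 4} = 1178 + \sqrt{-13} = 1178 + i \sqrt{13}$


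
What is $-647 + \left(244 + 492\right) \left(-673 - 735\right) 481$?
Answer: $-498455175$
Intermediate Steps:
$-647 + \left(244 + 492\right) \left(-673 - 735\right) 481 = -647 + 736 \left(-1408\right) 481 = -647 - 498454528 = -498455175$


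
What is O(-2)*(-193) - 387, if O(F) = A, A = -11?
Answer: 1736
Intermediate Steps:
O(F) = -11
O(-2)*(-193) - 387 = -11*(-193) - 387 = 2123 - 387 = 1736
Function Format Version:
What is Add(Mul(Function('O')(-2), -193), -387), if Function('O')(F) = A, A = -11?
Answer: 1736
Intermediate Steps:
Function('O')(F) = -11
Add(Mul(Function('O')(-2), -193), -387) = Add(Mul(-11, -193), -387) = Add(2123, -387) = 1736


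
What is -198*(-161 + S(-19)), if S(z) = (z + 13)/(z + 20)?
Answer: 33066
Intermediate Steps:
S(z) = (13 + z)/(20 + z)
-198*(-161 + S(-19)) = -198*(-161 + (13 - 19)/(20 - 19)) = -198*(-161 - 6/1) = -198*(-161 + 1*(-6)) = -198*(-161 - 6) = -198*(-167) = 33066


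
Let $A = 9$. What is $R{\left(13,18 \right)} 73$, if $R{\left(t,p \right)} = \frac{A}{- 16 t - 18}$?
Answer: $- \frac{657}{226} \approx -2.9071$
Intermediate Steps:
$R{\left(t,p \right)} = \frac{9}{-18 - 16 t}$ ($R{\left(t,p \right)} = \frac{9}{- 16 t - 18} = \frac{9}{-18 - 16 t}$)
$R{\left(13,18 \right)} 73 = - \frac{9}{18 + 16 \cdot 13} \cdot 73 = - \frac{9}{18 + 208} \cdot 73 = - \frac{9}{226} \cdot 73 = \left(-9\right) \frac{1}{226} \cdot 73 = \left(- \frac{9}{226}\right) 73 = - \frac{657}{226}$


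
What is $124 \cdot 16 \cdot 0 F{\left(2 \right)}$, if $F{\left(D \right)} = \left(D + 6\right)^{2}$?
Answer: $0$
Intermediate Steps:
$F{\left(D \right)} = \left(6 + D\right)^{2}$
$124 \cdot 16 \cdot 0 F{\left(2 \right)} = 124 \cdot 16 \cdot 0 \left(6 + 2\right)^{2} = 124 \cdot 0 \cdot 8^{2} = 0 \cdot 64 = 0$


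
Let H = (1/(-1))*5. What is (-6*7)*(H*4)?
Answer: 840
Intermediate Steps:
H = -5 (H = (1*(-1))*5 = -1*5 = -5)
(-6*7)*(H*4) = (-6*7)*(-5*4) = -42*(-20) = 840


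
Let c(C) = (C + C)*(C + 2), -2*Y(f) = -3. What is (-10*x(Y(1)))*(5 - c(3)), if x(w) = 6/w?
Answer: 1000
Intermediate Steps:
Y(f) = 3/2 (Y(f) = -½*(-3) = 3/2)
c(C) = 2*C*(2 + C) (c(C) = (2*C)*(2 + C) = 2*C*(2 + C))
(-10*x(Y(1)))*(5 - c(3)) = (-60/3/2)*(5 - 2*3*(2 + 3)) = (-60*2/3)*(5 - 2*3*5) = (-10*4)*(5 - 1*30) = -40*(5 - 30) = -40*(-25) = 1000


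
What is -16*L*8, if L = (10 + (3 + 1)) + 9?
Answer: -2944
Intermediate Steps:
L = 23 (L = (10 + 4) + 9 = 14 + 9 = 23)
-16*L*8 = -16*23*8 = -368*8 = -2944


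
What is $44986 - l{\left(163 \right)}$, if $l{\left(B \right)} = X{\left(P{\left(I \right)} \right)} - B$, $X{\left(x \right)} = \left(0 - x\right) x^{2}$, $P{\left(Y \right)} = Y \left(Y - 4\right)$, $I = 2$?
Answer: $45085$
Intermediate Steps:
$P{\left(Y \right)} = Y \left(-4 + Y\right)$
$X{\left(x \right)} = - x^{3}$ ($X{\left(x \right)} = - x x^{2} = - x^{3}$)
$l{\left(B \right)} = 64 - B$ ($l{\left(B \right)} = - \left(2 \left(-4 + 2\right)\right)^{3} - B = - \left(2 \left(-2\right)\right)^{3} - B = - \left(-4\right)^{3} - B = \left(-1\right) \left(-64\right) - B = 64 - B$)
$44986 - l{\left(163 \right)} = 44986 - \left(64 - 163\right) = 44986 - -99 = 44986 + 99 = 45085$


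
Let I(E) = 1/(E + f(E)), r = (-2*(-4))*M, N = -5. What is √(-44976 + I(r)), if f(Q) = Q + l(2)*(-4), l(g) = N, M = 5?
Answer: I*√4497599/10 ≈ 212.08*I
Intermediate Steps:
l(g) = -5
f(Q) = 20 + Q (f(Q) = Q - 5*(-4) = Q + 20 = 20 + Q)
r = 40 (r = -2*(-4)*5 = 8*5 = 40)
I(E) = 1/(20 + 2*E) (I(E) = 1/(E + (20 + E)) = 1/(20 + 2*E))
√(-44976 + I(r)) = √(-44976 + 1/(2*(10 + 40))) = √(-44976 + (½)/50) = √(-44976 + (½)*(1/50)) = √(-44976 + 1/100) = √(-4497599/100) = I*√4497599/10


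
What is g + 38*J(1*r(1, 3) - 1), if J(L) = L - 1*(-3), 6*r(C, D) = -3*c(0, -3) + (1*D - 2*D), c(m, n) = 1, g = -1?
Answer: 37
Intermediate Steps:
r(C, D) = -½ - D/6 (r(C, D) = (-3*1 + (1*D - 2*D))/6 = (-3 + (D - 2*D))/6 = (-3 - D)/6 = -½ - D/6)
J(L) = 3 + L (J(L) = L + 3 = 3 + L)
g + 38*J(1*r(1, 3) - 1) = -1 + 38*(3 + (1*(-½ - ⅙*3) - 1)) = -1 + 38*(3 + (1*(-½ - ½) - 1)) = -1 + 38*(3 + (1*(-1) - 1)) = -1 + 38*(3 + (-1 - 1)) = -1 + 38*(3 - 2) = -1 + 38*1 = -1 + 38 = 37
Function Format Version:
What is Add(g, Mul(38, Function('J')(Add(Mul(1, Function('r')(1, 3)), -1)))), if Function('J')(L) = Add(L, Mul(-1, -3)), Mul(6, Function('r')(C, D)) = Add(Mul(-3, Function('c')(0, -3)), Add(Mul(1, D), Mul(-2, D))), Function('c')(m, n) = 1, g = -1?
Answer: 37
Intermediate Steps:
Function('r')(C, D) = Add(Rational(-1, 2), Mul(Rational(-1, 6), D)) (Function('r')(C, D) = Mul(Rational(1, 6), Add(Mul(-3, 1), Add(Mul(1, D), Mul(-2, D)))) = Mul(Rational(1, 6), Add(-3, Add(D, Mul(-2, D)))) = Mul(Rational(1, 6), Add(-3, Mul(-1, D))) = Add(Rational(-1, 2), Mul(Rational(-1, 6), D)))
Function('J')(L) = Add(3, L) (Function('J')(L) = Add(L, 3) = Add(3, L))
Add(g, Mul(38, Function('J')(Add(Mul(1, Function('r')(1, 3)), -1)))) = Add(-1, Mul(38, Add(3, Add(Mul(1, Add(Rational(-1, 2), Mul(Rational(-1, 6), 3))), -1)))) = Add(-1, Mul(38, Add(3, Add(Mul(1, Add(Rational(-1, 2), Rational(-1, 2))), -1)))) = Add(-1, Mul(38, Add(3, Add(Mul(1, -1), -1)))) = Add(-1, Mul(38, Add(3, Add(-1, -1)))) = Add(-1, Mul(38, Add(3, -2))) = Add(-1, Mul(38, 1)) = Add(-1, 38) = 37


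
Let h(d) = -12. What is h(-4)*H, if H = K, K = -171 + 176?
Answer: -60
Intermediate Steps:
K = 5
H = 5
h(-4)*H = -12*5 = -60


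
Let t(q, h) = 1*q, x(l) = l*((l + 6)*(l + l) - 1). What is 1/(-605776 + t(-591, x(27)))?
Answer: -1/606367 ≈ -1.6492e-6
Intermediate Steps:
x(l) = l*(-1 + 2*l*(6 + l)) (x(l) = l*((6 + l)*(2*l) - 1) = l*(2*l*(6 + l) - 1) = l*(-1 + 2*l*(6 + l)))
t(q, h) = q
1/(-605776 + t(-591, x(27))) = 1/(-605776 - 591) = 1/(-606367) = -1/606367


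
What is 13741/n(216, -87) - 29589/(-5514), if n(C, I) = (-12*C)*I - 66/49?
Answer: 27555010658/5077304985 ≈ 5.4271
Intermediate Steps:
n(C, I) = -66/49 - 12*C*I (n(C, I) = -12*C*I - 66*1/49 = -12*C*I - 66/49 = -66/49 - 12*C*I)
13741/n(216, -87) - 29589/(-5514) = 13741/(-66/49 - 12*216*(-87)) - 29589/(-5514) = 13741/(-66/49 + 225504) - 29589*(-1/5514) = 13741/(11049630/49) + 9863/1838 = 13741*(49/11049630) + 9863/1838 = 673309/11049630 + 9863/1838 = 27555010658/5077304985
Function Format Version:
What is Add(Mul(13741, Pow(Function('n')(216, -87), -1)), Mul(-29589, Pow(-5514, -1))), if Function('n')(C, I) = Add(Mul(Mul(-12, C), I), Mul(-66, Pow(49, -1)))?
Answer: Rational(27555010658, 5077304985) ≈ 5.4271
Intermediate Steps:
Function('n')(C, I) = Add(Rational(-66, 49), Mul(-12, C, I)) (Function('n')(C, I) = Add(Mul(-12, C, I), Mul(-66, Rational(1, 49))) = Add(Mul(-12, C, I), Rational(-66, 49)) = Add(Rational(-66, 49), Mul(-12, C, I)))
Add(Mul(13741, Pow(Function('n')(216, -87), -1)), Mul(-29589, Pow(-5514, -1))) = Add(Mul(13741, Pow(Add(Rational(-66, 49), Mul(-12, 216, -87)), -1)), Mul(-29589, Pow(-5514, -1))) = Add(Mul(13741, Pow(Add(Rational(-66, 49), 225504), -1)), Mul(-29589, Rational(-1, 5514))) = Add(Mul(13741, Pow(Rational(11049630, 49), -1)), Rational(9863, 1838)) = Add(Mul(13741, Rational(49, 11049630)), Rational(9863, 1838)) = Add(Rational(673309, 11049630), Rational(9863, 1838)) = Rational(27555010658, 5077304985)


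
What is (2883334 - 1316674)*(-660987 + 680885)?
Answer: 31173400680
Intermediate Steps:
(2883334 - 1316674)*(-660987 + 680885) = 1566660*19898 = 31173400680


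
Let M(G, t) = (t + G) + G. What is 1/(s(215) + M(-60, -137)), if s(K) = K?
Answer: -1/42 ≈ -0.023810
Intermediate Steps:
M(G, t) = t + 2*G (M(G, t) = (G + t) + G = t + 2*G)
1/(s(215) + M(-60, -137)) = 1/(215 + (-137 + 2*(-60))) = 1/(215 + (-137 - 120)) = 1/(215 - 257) = 1/(-42) = -1/42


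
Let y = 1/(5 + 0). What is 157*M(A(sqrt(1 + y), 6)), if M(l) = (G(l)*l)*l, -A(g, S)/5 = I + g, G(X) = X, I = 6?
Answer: -4662900 - 428610*sqrt(30) ≈ -7.0105e+6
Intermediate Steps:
y = 1/5 ≈ 0.20000
A(g, S) = -30 - 5*g (A(g, S) = -5*(6 + g) = -30 - 5*g)
M(l) = l**3 (M(l) = (l*l)*l = l**2*l = l**3)
157*M(A(sqrt(1 + y), 6)) = 157*(-30 - 5*sqrt(1 + 1/5))**3 = 157*(-30 - sqrt(30))**3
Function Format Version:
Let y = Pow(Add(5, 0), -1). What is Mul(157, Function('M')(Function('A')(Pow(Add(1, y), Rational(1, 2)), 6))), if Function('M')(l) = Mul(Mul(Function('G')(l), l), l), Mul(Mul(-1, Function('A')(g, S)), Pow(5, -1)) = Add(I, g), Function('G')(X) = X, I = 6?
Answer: Add(-4662900, Mul(-428610, Pow(30, Rational(1, 2)))) ≈ -7.0105e+6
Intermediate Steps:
y = Rational(1, 5) (y = Pow(5, -1) = Rational(1, 5) ≈ 0.20000)
Function('A')(g, S) = Add(-30, Mul(-5, g)) (Function('A')(g, S) = Mul(-5, Add(6, g)) = Add(-30, Mul(-5, g)))
Function('M')(l) = Pow(l, 3) (Function('M')(l) = Mul(Mul(l, l), l) = Mul(Pow(l, 2), l) = Pow(l, 3))
Mul(157, Function('M')(Function('A')(Pow(Add(1, y), Rational(1, 2)), 6))) = Mul(157, Pow(Add(-30, Mul(-5, Pow(Add(1, Rational(1, 5)), Rational(1, 2)))), 3)) = Mul(157, Pow(Add(-30, Mul(-5, Pow(Rational(6, 5), Rational(1, 2)))), 3)) = Mul(157, Pow(Add(-30, Mul(-5, Mul(Rational(1, 5), Pow(30, Rational(1, 2))))), 3)) = Mul(157, Pow(Add(-30, Mul(-1, Pow(30, Rational(1, 2)))), 3))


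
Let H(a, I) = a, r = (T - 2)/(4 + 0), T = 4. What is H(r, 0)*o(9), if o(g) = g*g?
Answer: 81/2 ≈ 40.500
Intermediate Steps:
r = ½ (r = (4 - 2)/(4 + 0) = 2/4 = 2*(¼) = ½ ≈ 0.50000)
o(g) = g²
H(r, 0)*o(9) = (½)*9² = (½)*81 = 81/2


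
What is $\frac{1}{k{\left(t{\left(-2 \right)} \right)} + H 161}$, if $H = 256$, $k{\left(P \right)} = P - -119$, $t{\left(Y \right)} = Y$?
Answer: $\frac{1}{41333} \approx 2.4194 \cdot 10^{-5}$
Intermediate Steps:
$k{\left(P \right)} = 119 + P$ ($k{\left(P \right)} = P + 119 = 119 + P$)
$\frac{1}{k{\left(t{\left(-2 \right)} \right)} + H 161} = \frac{1}{\left(119 - 2\right) + 256 \cdot 161} = \frac{1}{117 + 41216} = \frac{1}{41333}$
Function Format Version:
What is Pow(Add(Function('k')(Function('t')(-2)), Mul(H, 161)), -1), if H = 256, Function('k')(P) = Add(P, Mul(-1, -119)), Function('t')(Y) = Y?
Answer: Rational(1, 41333) ≈ 2.4194e-5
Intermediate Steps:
Function('k')(P) = Add(119, P) (Function('k')(P) = Add(P, 119) = Add(119, P))
Pow(Add(Function('k')(Function('t')(-2)), Mul(H, 161)), -1) = Pow(Add(Add(119, -2), Mul(256, 161)), -1) = Pow(Add(117, 41216), -1) = Pow(41333, -1) = Rational(1, 41333)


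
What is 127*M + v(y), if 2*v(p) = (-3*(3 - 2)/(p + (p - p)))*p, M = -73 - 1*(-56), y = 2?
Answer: -4321/2 ≈ -2160.5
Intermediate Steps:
M = -17 (M = -73 + 56 = -17)
v(p) = -3/2 (v(p) = ((-3*(3 - 2)/(p + (p - p)))*p)/2 = ((-3/(p + 0))*p)/2 = ((-3/p)*p)/2 = (½)*(-3) = -3/2)
127*M + v(y) = 127*(-17) - 3/2 = -2159 - 3/2 = -4321/2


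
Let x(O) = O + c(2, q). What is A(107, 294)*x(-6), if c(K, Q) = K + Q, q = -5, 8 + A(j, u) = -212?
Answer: 1980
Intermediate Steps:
A(j, u) = -220 (A(j, u) = -8 - 212 = -220)
x(O) = -3 + O (x(O) = O + (2 - 5) = O - 3 = -3 + O)
A(107, 294)*x(-6) = -220*(-3 - 6) = -220*(-9) = 1980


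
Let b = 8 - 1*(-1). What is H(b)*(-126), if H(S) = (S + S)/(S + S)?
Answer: -126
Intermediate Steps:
b = 9 (b = 8 + 1 = 9)
H(S) = 1 (H(S) = (2*S)/((2*S)) = (2*S)*(1/(2*S)) = 1)
H(b)*(-126) = 1*(-126) = -126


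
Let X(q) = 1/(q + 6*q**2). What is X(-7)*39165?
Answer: 5595/41 ≈ 136.46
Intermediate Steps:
X(-7)*39165 = (1/((-7)*(1 + 6*(-7))))*39165 = -1/(7*(1 - 42))*39165 = -1/7/(-41)*39165 = -1/7*(-1/41)*39165 = (1/287)*39165 = 5595/41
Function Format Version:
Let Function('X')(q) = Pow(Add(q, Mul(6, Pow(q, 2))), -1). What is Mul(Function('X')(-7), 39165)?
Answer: Rational(5595, 41) ≈ 136.46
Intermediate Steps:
Mul(Function('X')(-7), 39165) = Mul(Mul(Pow(-7, -1), Pow(Add(1, Mul(6, -7)), -1)), 39165) = Mul(Mul(Rational(-1, 7), Pow(Add(1, -42), -1)), 39165) = Mul(Mul(Rational(-1, 7), Pow(-41, -1)), 39165) = Mul(Mul(Rational(-1, 7), Rational(-1, 41)), 39165) = Mul(Rational(1, 287), 39165) = Rational(5595, 41)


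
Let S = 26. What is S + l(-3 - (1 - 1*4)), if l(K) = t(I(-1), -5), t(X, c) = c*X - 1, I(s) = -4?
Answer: 45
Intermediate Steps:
t(X, c) = -1 + X*c (t(X, c) = X*c - 1 = -1 + X*c)
l(K) = 19 (l(K) = -1 - 4*(-5) = -1 + 20 = 19)
S + l(-3 - (1 - 1*4)) = 26 + 19 = 45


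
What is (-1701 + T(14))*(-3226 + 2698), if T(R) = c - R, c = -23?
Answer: 917664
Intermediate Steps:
T(R) = -23 - R
(-1701 + T(14))*(-3226 + 2698) = (-1701 + (-23 - 1*14))*(-3226 + 2698) = (-1701 + (-23 - 14))*(-528) = (-1701 - 37)*(-528) = -1738*(-528) = 917664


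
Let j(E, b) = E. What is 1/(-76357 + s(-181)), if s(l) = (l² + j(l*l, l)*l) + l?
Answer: -1/5973518 ≈ -1.6741e-7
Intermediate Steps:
s(l) = l + l² + l³ (s(l) = (l² + (l*l)*l) + l = (l² + l²*l) + l = (l² + l³) + l = l + l² + l³)
1/(-76357 + s(-181)) = 1/(-76357 - 181*(1 - 181 + (-181)²)) = 1/(-76357 - 181*(1 - 181 + 32761)) = 1/(-76357 - 181*32581) = 1/(-76357 - 5897161) = 1/(-5973518) = -1/5973518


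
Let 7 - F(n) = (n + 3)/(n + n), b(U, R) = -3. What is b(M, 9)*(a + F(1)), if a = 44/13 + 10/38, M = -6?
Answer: -6408/247 ≈ -25.943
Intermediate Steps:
F(n) = 7 - (3 + n)/(2*n) (F(n) = 7 - (n + 3)/(n + n) = 7 - (3 + n)/(2*n))
a = 901/247 (a = 44*(1/13) + 10*(1/38) = 44/13 + 5/19 = 901/247 ≈ 3.6478)
b(M, 9)*(a + F(1)) = -3*(901/247 + (½)*(-3 + 13*1)/1) = -3*(901/247 + (½)*1*(-3 + 13)) = -3*(901/247 + (½)*1*10) = -3*(901/247 + 5) = -3*2136/247 = -6408/247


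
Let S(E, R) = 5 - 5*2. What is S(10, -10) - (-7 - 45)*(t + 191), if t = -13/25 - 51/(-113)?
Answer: 28033687/2825 ≈ 9923.4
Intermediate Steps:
t = -194/2825 (t = -13*1/25 - 51*(-1/113) = -13/25 + 51/113 = -194/2825 ≈ -0.068673)
S(E, R) = -5 (S(E, R) = 5 - 10 = -5)
S(10, -10) - (-7 - 45)*(t + 191) = -5 - (-7 - 45)*(-194/2825 + 191) = -5 - (-52)*539381/2825 = -5 - 1*(-28047812/2825) = -5 + 28047812/2825 = 28033687/2825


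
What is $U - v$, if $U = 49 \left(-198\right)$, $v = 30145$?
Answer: $-39847$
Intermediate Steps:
$U = -9702$
$U - v = -9702 - 30145 = -39847$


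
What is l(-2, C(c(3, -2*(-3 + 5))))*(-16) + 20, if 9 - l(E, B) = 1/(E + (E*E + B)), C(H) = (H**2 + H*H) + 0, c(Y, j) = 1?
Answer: -120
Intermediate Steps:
C(H) = 2*H**2 (C(H) = (H**2 + H**2) + 0 = 2*H**2 + 0 = 2*H**2)
l(E, B) = 9 - 1/(B + E + E**2) (l(E, B) = 9 - 1/(E + (E*E + B)) = 9 - 1/(E + (E**2 + B)) = 9 - 1/(E + (B + E**2)) = 9 - 1/(B + E + E**2))
l(-2, C(c(3, -2*(-3 + 5))))*(-16) + 20 = ((-1 + 9*(2*1**2) + 9*(-2) + 9*(-2)**2)/(2*1**2 - 2 + (-2)**2))*(-16) + 20 = ((-1 + 9*(2*1) - 18 + 9*4)/(2*1 - 2 + 4))*(-16) + 20 = ((-1 + 9*2 - 18 + 36)/(2 - 2 + 4))*(-16) + 20 = ((-1 + 18 - 18 + 36)/4)*(-16) + 20 = ((1/4)*35)*(-16) + 20 = (35/4)*(-16) + 20 = -140 + 20 = -120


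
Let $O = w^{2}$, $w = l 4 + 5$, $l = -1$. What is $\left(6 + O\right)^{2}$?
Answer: $49$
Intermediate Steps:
$w = 1$ ($w = \left(-1\right) 4 + 5 = -4 + 5 = 1$)
$O = 1$ ($O = 1^{2} = 1$)
$\left(6 + O\right)^{2} = \left(6 + 1\right)^{2} = 7^{2} = 49$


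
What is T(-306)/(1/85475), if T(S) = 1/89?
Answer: 85475/89 ≈ 960.39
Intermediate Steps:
T(S) = 1/89
T(-306)/(1/85475) = 1/(89*(1/85475)) = (1/89)*85475 = 85475/89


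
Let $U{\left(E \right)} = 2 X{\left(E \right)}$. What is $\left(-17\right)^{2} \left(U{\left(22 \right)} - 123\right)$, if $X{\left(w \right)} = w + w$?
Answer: $-10115$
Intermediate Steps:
$X{\left(w \right)} = 2 w$
$U{\left(E \right)} = 4 E$ ($U{\left(E \right)} = 2 \cdot 2 E = 4 E$)
$\left(-17\right)^{2} \left(U{\left(22 \right)} - 123\right) = \left(-17\right)^{2} \left(4 \cdot 22 - 123\right) = 289 \left(88 - 123\right) = 289 \left(-35\right) = -10115$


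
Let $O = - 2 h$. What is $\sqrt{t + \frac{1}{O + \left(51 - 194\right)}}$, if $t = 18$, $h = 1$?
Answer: $\frac{\sqrt{378305}}{145} \approx 4.2418$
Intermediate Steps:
$O = -2$ ($O = \left(-2\right) 1 = -2$)
$\sqrt{t + \frac{1}{O + \left(51 - 194\right)}} = \sqrt{18 + \frac{1}{-2 + \left(51 - 194\right)}} = \sqrt{18 + \frac{1}{-2 - 143}} = \sqrt{18 + \frac{1}{-145}} = \sqrt{18 - \frac{1}{145}} = \sqrt{\frac{2609}{145}} = \frac{\sqrt{378305}}{145}$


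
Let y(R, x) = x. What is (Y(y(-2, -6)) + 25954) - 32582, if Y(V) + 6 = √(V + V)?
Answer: -6634 + 2*I*√3 ≈ -6634.0 + 3.4641*I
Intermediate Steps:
Y(V) = -6 + √2*√V (Y(V) = -6 + √(V + V) = -6 + √(2*V) = -6 + √2*√V)
(Y(y(-2, -6)) + 25954) - 32582 = ((-6 + √2*√(-6)) + 25954) - 32582 = ((-6 + √2*(I*√6)) + 25954) - 32582 = ((-6 + 2*I*√3) + 25954) - 32582 = (25948 + 2*I*√3) - 32582 = -6634 + 2*I*√3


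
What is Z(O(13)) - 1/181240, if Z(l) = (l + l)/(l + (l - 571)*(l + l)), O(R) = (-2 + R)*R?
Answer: -72667/30992040 ≈ -0.0023447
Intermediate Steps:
O(R) = R*(-2 + R)
Z(l) = 2*l/(l + 2*l*(-571 + l)) (Z(l) = (2*l)/(l + (-571 + l)*(2*l)) = (2*l)/(l + 2*l*(-571 + l)) = 2*l/(l + 2*l*(-571 + l)))
Z(O(13)) - 1/181240 = 2/(-1141 + 2*(13*(-2 + 13))) - 1/181240 = 2/(-1141 + 2*(13*11)) - 1*1/181240 = 2/(-1141 + 2*143) - 1/181240 = 2/(-1141 + 286) - 1/181240 = 2/(-855) - 1/181240 = 2*(-1/855) - 1/181240 = -2/855 - 1/181240 = -72667/30992040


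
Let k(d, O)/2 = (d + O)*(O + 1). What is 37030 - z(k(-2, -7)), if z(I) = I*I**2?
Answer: -1222682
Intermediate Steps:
k(d, O) = 2*(1 + O)*(O + d) (k(d, O) = 2*((d + O)*(O + 1)) = 2*((O + d)*(1 + O)) = 2*((1 + O)*(O + d)) = 2*(1 + O)*(O + d))
z(I) = I**3
37030 - z(k(-2, -7)) = 37030 - (2*(-7) + 2*(-2) + 2*(-7)**2 + 2*(-7)*(-2))**3 = 37030 - (-14 - 4 + 2*49 + 28)**3 = 37030 - (-14 - 4 + 98 + 28)**3 = 37030 - 1*108**3 = 37030 - 1*1259712 = 37030 - 1259712 = -1222682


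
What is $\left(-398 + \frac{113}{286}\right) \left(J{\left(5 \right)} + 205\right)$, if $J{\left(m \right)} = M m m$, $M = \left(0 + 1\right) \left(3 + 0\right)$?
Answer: $- \frac{15920100}{143} \approx -1.1133 \cdot 10^{5}$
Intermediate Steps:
$M = 3$ ($M = 1 \cdot 3 = 3$)
$J{\left(m \right)} = 3 m^{2}$ ($J{\left(m \right)} = 3 m m = 3 m^{2}$)
$\left(-398 + \frac{113}{286}\right) \left(J{\left(5 \right)} + 205\right) = \left(-398 + \frac{113}{286}\right) \left(3 \cdot 5^{2} + 205\right) = \left(-398 + 113 \cdot \frac{1}{286}\right) \left(3 \cdot 25 + 205\right) = \left(-398 + \frac{113}{286}\right) \left(75 + 205\right) = \left(- \frac{113715}{286}\right) 280 = - \frac{15920100}{143}$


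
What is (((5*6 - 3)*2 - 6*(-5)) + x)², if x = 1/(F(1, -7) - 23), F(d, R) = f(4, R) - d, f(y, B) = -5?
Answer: 5929225/841 ≈ 7050.2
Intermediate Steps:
F(d, R) = -5 - d
x = -1/29 (x = 1/((-5 - 1*1) - 23) = 1/((-5 - 1) - 23) = 1/(-6 - 23) = 1/(-29) = -1/29 ≈ -0.034483)
(((5*6 - 3)*2 - 6*(-5)) + x)² = (((5*6 - 3)*2 - 6*(-5)) - 1/29)² = (((30 - 3)*2 + 30) - 1/29)² = ((27*2 + 30) - 1/29)² = ((54 + 30) - 1/29)² = (84 - 1/29)² = (2435/29)² = 5929225/841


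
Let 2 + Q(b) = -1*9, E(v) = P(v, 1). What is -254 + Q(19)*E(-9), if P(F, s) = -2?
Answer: -232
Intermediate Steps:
E(v) = -2
Q(b) = -11 (Q(b) = -2 - 1*9 = -2 - 9 = -11)
-254 + Q(19)*E(-9) = -254 - 11*(-2) = -254 + 22 = -232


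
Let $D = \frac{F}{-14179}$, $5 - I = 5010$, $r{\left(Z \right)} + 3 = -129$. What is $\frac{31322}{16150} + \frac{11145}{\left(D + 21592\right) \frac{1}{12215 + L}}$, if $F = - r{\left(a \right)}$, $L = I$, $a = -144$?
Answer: $\frac{418414820835493}{112372006850} \approx 3723.5$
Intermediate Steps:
$r{\left(Z \right)} = -132$ ($r{\left(Z \right)} = -3 - 129 = -132$)
$I = -5005$ ($I = 5 - 5010 = -5005$)
$L = -5005$
$F = 132$ ($F = \left(-1\right) \left(-132\right) = 132$)
$D = - \frac{12}{1289}$ ($D = \frac{132}{-14179} = 132 \left(- \frac{1}{14179}\right) = - \frac{12}{1289} \approx -0.0093095$)
$\frac{31322}{16150} + \frac{11145}{\left(D + 21592\right) \frac{1}{12215 + L}} = \frac{31322}{16150} + \frac{11145}{\left(- \frac{12}{1289} + 21592\right) \frac{1}{12215 - 5005}} = 31322 \cdot \frac{1}{16150} + \frac{11145}{\frac{27832076}{1289} \cdot \frac{1}{7210}} = \frac{15661}{8075} + \frac{11145}{\frac{27832076}{1289} \cdot \frac{1}{7210}} = \frac{15661}{8075} + \frac{11145}{\frac{13916038}{4646845}} = \frac{15661}{8075} + 11145 \cdot \frac{4646845}{13916038} = \frac{15661}{8075} + \frac{51789087525}{13916038} = \frac{418414820835493}{112372006850}$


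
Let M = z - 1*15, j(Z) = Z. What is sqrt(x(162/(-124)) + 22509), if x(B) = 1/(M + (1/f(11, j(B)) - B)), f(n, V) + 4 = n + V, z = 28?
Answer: sqrt(2261271701687855)/316955 ≈ 150.03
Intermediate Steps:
f(n, V) = -4 + V + n (f(n, V) = -4 + (n + V) = -4 + (V + n) = -4 + V + n)
M = 13 (M = 28 - 1*15 = 28 - 15 = 13)
x(B) = 1/(13 + 1/(7 + B) - B) (x(B) = 1/(13 + (1/(-4 + B + 11) - B)) = 1/(13 + (1/(7 + B) - B)) = 1/(13 + 1/(7 + B) - B))
sqrt(x(162/(-124)) + 22509) = sqrt((7 + 162/(-124))/(92 + 13*(162/(-124)) - 162/(-124)*(7 + 162/(-124))) + 22509) = sqrt((7 + 162*(-1/124))/(92 + 13*(162*(-1/124)) - 162*(-1/124)*(7 + 162*(-1/124))) + 22509) = sqrt((7 - 81/62)/(92 + 13*(-81/62) - 1*(-81/62)*(7 - 81/62)) + 22509) = sqrt((353/62)/(92 - 1053/62 - 1*(-81/62)*353/62) + 22509) = sqrt((353/62)/(92 - 1053/62 + 28593/3844) + 22509) = sqrt((353/62)/(316955/3844) + 22509) = sqrt((3844/316955)*(353/62) + 22509) = sqrt(21886/316955 + 22509) = sqrt(7134361981/316955) = sqrt(2261271701687855)/316955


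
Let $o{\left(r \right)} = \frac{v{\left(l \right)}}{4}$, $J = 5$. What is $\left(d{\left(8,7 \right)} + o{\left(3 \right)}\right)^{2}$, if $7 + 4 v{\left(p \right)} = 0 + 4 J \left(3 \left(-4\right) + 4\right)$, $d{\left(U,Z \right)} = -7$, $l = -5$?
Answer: $\frac{77841}{256} \approx 304.07$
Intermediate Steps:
$v{\left(p \right)} = - \frac{167}{4}$ ($v{\left(p \right)} = - \frac{7}{4} + \frac{0 + 4 \cdot 5 \left(3 \left(-4\right) + 4\right)}{4} = - \frac{7}{4} + \frac{0 + 20 \left(-12 + 4\right)}{4} = - \frac{7}{4} + \frac{0 + 20 \left(-8\right)}{4} = - \frac{7}{4} + \frac{0 - 160}{4} = - \frac{7}{4} + \frac{1}{4} \left(-160\right) = - \frac{7}{4} - 40 = - \frac{167}{4}$)
$o{\left(r \right)} = - \frac{167}{16}$ ($o{\left(r \right)} = - \frac{167}{4 \cdot 4} = \left(- \frac{167}{4}\right) \frac{1}{4} = - \frac{167}{16}$)
$\left(d{\left(8,7 \right)} + o{\left(3 \right)}\right)^{2} = \left(-7 - \frac{167}{16}\right)^{2} = \left(- \frac{279}{16}\right)^{2} = \frac{77841}{256}$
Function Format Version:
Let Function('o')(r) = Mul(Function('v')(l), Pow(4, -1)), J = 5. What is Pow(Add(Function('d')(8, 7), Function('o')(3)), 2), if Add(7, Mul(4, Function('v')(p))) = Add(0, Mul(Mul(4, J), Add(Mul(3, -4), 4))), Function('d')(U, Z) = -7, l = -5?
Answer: Rational(77841, 256) ≈ 304.07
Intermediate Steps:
Function('v')(p) = Rational(-167, 4) (Function('v')(p) = Add(Rational(-7, 4), Mul(Rational(1, 4), Add(0, Mul(Mul(4, 5), Add(Mul(3, -4), 4))))) = Add(Rational(-7, 4), Mul(Rational(1, 4), Add(0, Mul(20, Add(-12, 4))))) = Add(Rational(-7, 4), Mul(Rational(1, 4), Add(0, Mul(20, -8)))) = Add(Rational(-7, 4), Mul(Rational(1, 4), Add(0, -160))) = Add(Rational(-7, 4), Mul(Rational(1, 4), -160)) = Add(Rational(-7, 4), -40) = Rational(-167, 4))
Function('o')(r) = Rational(-167, 16) (Function('o')(r) = Mul(Rational(-167, 4), Pow(4, -1)) = Mul(Rational(-167, 4), Rational(1, 4)) = Rational(-167, 16))
Pow(Add(Function('d')(8, 7), Function('o')(3)), 2) = Pow(Add(-7, Rational(-167, 16)), 2) = Pow(Rational(-279, 16), 2) = Rational(77841, 256)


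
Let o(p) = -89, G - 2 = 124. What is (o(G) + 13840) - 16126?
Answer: -2375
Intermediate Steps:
G = 126 (G = 2 + 124 = 126)
(o(G) + 13840) - 16126 = (-89 + 13840) - 16126 = 13751 - 16126 = -2375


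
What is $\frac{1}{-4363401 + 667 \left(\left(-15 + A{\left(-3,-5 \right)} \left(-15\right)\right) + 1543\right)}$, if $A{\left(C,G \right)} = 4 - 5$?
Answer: $- \frac{1}{3334220} \approx -2.9992 \cdot 10^{-7}$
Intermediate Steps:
$A{\left(C,G \right)} = -1$ ($A{\left(C,G \right)} = 4 - 5 = -1$)
$\frac{1}{-4363401 + 667 \left(\left(-15 + A{\left(-3,-5 \right)} \left(-15\right)\right) + 1543\right)} = \frac{1}{-4363401 + 667 \left(\left(-15 - -15\right) + 1543\right)} = \frac{1}{-4363401 + 667 \left(\left(-15 + 15\right) + 1543\right)} = \frac{1}{-4363401 + 667 \left(0 + 1543\right)} = \frac{1}{-4363401 + 667 \cdot 1543} = \frac{1}{-4363401 + 1029181} = \frac{1}{-3334220} = - \frac{1}{3334220}$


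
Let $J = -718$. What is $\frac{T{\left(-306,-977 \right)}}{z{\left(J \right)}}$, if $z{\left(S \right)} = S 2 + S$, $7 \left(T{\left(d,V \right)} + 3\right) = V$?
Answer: $\frac{499}{7539} \approx 0.066189$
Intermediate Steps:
$T{\left(d,V \right)} = -3 + \frac{V}{7}$
$z{\left(S \right)} = 3 S$ ($z{\left(S \right)} = 2 S + S = 3 S$)
$\frac{T{\left(-306,-977 \right)}}{z{\left(J \right)}} = \frac{-3 + \frac{1}{7} \left(-977\right)}{3 \left(-718\right)} = \frac{-3 - \frac{977}{7}}{-2154} = \left(- \frac{998}{7}\right) \left(- \frac{1}{2154}\right) = \frac{499}{7539}$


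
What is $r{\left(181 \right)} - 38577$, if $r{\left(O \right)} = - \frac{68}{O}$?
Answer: $- \frac{6982505}{181} \approx -38577.0$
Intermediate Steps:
$r{\left(181 \right)} - 38577 = - \frac{68}{181} - 38577 = - \frac{6982505}{181}$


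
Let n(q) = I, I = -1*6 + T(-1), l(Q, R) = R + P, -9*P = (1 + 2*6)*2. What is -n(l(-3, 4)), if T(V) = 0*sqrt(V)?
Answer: 6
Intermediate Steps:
T(V) = 0
P = -26/9 (P = -(1 + 2*6)*2/9 = -(1 + 12)*2/9 = -13*2/9 = -1/9*26 = -26/9 ≈ -2.8889)
l(Q, R) = -26/9 + R (l(Q, R) = R - 26/9 = -26/9 + R)
I = -6 (I = -1*6 + 0 = -6 + 0 = -6)
n(q) = -6
-n(l(-3, 4)) = -1*(-6) = 6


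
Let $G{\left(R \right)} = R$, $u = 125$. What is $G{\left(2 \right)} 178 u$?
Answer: $44500$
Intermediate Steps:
$G{\left(2 \right)} 178 u = 2 \cdot 178 \cdot 125 = 356 \cdot 125 = 44500$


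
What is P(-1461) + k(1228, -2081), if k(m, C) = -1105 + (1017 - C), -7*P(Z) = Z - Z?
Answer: 1993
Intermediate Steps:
P(Z) = 0 (P(Z) = -(Z - Z)/7 = -⅐*0 = 0)
k(m, C) = -88 - C
P(-1461) + k(1228, -2081) = 0 + (-88 - 1*(-2081)) = 0 + (-88 + 2081) = 0 + 1993 = 1993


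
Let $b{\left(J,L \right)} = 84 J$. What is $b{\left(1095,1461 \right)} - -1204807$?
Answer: $1296787$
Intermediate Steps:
$b{\left(1095,1461 \right)} - -1204807 = 84 \cdot 1095 - -1204807 = 91980 + 1204807 = 1296787$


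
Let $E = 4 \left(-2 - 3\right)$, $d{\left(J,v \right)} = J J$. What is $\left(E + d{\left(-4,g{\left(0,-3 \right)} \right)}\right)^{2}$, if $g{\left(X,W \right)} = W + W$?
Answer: $16$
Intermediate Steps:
$g{\left(X,W \right)} = 2 W$
$d{\left(J,v \right)} = J^{2}$
$E = -20$ ($E = 4 \left(-2 + \left(-3 + 0\right)\right) = 4 \left(-2 - 3\right) = 4 \left(-5\right) = -20$)
$\left(E + d{\left(-4,g{\left(0,-3 \right)} \right)}\right)^{2} = \left(-20 + \left(-4\right)^{2}\right)^{2} = \left(-20 + 16\right)^{2} = \left(-4\right)^{2} = 16$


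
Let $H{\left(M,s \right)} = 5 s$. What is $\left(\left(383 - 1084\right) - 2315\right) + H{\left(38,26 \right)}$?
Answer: $-2886$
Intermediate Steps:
$\left(\left(383 - 1084\right) - 2315\right) + H{\left(38,26 \right)} = \left(\left(383 - 1084\right) - 2315\right) + 5 \cdot 26 = \left(-701 - 2315\right) + 130 = -3016 + 130 = -2886$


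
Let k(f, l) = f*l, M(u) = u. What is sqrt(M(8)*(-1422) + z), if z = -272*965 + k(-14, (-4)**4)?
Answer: 136*I*sqrt(15) ≈ 526.73*I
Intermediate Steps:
z = -266064 (z = -272*965 - 14*(-4)**4 = -262480 - 14*256 = -262480 - 3584 = -266064)
sqrt(M(8)*(-1422) + z) = sqrt(8*(-1422) - 266064) = sqrt(-11376 - 266064) = sqrt(-277440) = 136*I*sqrt(15)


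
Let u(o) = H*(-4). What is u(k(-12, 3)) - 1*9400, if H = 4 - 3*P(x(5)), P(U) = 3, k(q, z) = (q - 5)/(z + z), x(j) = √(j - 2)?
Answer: -9380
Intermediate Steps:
x(j) = √(-2 + j)
k(q, z) = (-5 + q)/(2*z) (k(q, z) = (-5 + q)/((2*z)) = (-5 + q)*(1/(2*z)) = (-5 + q)/(2*z))
H = -5 (H = 4 - 3*3 = 4 - 9 = -5)
u(o) = 20 (u(o) = -5*(-4) = 20)
u(k(-12, 3)) - 1*9400 = 20 - 1*9400 = 20 - 9400 = -9380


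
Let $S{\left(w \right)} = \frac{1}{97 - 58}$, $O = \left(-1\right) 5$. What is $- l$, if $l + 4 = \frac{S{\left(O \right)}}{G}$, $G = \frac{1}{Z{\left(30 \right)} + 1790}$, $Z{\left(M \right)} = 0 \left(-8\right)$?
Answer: $- \frac{1634}{39} \approx -41.897$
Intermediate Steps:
$O = -5$
$Z{\left(M \right)} = 0$
$S{\left(w \right)} = \frac{1}{39}$
$G = \frac{1}{1790}$ ($G = \frac{1}{0 + 1790} = \frac{1}{1790} \approx 0.00055866$)
$l = \frac{1634}{39}$ ($l = -4 + \frac{\frac{1}{\frac{1}{1790}}}{39} = -4 + \frac{1}{39} \cdot 1790 = -4 + \frac{1790}{39} = \frac{1634}{39} \approx 41.897$)
$- l = \left(-1\right) \frac{1634}{39} = - \frac{1634}{39}$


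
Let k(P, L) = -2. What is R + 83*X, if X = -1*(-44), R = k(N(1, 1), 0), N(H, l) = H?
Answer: 3650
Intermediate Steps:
R = -2
X = 44
R + 83*X = -2 + 83*44 = -2 + 3652 = 3650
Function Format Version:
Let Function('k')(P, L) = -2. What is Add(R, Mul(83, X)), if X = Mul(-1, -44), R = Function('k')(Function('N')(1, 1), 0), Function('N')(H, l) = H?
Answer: 3650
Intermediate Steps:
R = -2
X = 44
Add(R, Mul(83, X)) = Add(-2, Mul(83, 44)) = Add(-2, 3652) = 3650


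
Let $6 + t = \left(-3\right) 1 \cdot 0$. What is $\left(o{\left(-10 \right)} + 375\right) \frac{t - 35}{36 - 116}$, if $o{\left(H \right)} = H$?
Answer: $\frac{2993}{16} \approx 187.06$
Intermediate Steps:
$t = -6$ ($t = -6 + \left(-3\right) 1 \cdot 0 = -6 - 0 = -6 + 0 = -6$)
$\left(o{\left(-10 \right)} + 375\right) \frac{t - 35}{36 - 116} = \left(-10 + 375\right) \frac{-6 - 35}{36 - 116} = 365 \left(- \frac{41}{-80}\right) = 365 \left(\left(-41\right) \left(- \frac{1}{80}\right)\right) = 365 \cdot \frac{41}{80} = \frac{2993}{16}$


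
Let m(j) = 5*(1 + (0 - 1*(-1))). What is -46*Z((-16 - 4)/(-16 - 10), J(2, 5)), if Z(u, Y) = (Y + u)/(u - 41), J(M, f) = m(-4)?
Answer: 6440/523 ≈ 12.314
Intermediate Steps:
m(j) = 10 (m(j) = 5*(1 + (0 + 1)) = 5*(1 + 1) = 5*2 = 10)
J(M, f) = 10
Z(u, Y) = (Y + u)/(-41 + u)
-46*Z((-16 - 4)/(-16 - 10), J(2, 5)) = -46*(10 + (-16 - 4)/(-16 - 10))/(-41 + (-16 - 4)/(-16 - 10)) = -46*(10 - 20/(-26))/(-41 - 20/(-26)) = -46*(10 - 20*(-1/26))/(-41 - 20*(-1/26)) = -46*(10 + 10/13)/(-41 + 10/13) = -46*140/((-523/13)*13) = -(-598)*140/(523*13) = -46*(-140/523) = 6440/523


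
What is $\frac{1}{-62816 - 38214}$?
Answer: $- \frac{1}{101030} \approx -9.8981 \cdot 10^{-6}$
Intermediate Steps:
$\frac{1}{-62816 - 38214} = \frac{1}{-101030} = - \frac{1}{101030}$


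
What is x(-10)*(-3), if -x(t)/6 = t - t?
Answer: 0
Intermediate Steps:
x(t) = 0 (x(t) = -6*(t - t) = -6*0 = 0)
x(-10)*(-3) = 0*(-3) = 0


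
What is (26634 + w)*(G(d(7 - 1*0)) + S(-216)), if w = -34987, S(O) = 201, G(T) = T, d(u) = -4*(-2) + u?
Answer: -1804248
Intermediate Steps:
d(u) = 8 + u
(26634 + w)*(G(d(7 - 1*0)) + S(-216)) = (26634 - 34987)*((8 + (7 - 1*0)) + 201) = -8353*((8 + (7 + 0)) + 201) = -8353*((8 + 7) + 201) = -8353*(15 + 201) = -8353*216 = -1804248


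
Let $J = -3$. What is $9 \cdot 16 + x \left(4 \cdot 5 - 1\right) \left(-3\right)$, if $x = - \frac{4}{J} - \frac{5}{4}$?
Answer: $\frac{557}{4} \approx 139.25$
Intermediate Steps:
$x = \frac{1}{12}$ ($x = - \frac{4}{-3} - \frac{5}{4} = \left(-4\right) \left(- \frac{1}{3}\right) - \frac{5}{4} = \frac{4}{3} - \frac{5}{4} = \frac{1}{12} \approx 0.083333$)
$9 \cdot 16 + x \left(4 \cdot 5 - 1\right) \left(-3\right) = 9 \cdot 16 + \frac{4 \cdot 5 - 1}{12} \left(-3\right) = 144 + \frac{20 - 1}{12} \left(-3\right) = 144 + \frac{1}{12} \cdot 19 \left(-3\right) = 144 + \frac{19}{12} \left(-3\right) = 144 - \frac{19}{4} = \frac{557}{4}$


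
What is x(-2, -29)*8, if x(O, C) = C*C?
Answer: 6728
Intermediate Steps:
x(O, C) = C²
x(-2, -29)*8 = (-29)²*8 = 841*8 = 6728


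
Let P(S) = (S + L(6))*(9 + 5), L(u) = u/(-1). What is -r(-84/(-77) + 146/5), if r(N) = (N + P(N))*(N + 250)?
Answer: -62804784/605 ≈ -1.0381e+5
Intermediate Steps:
L(u) = -u (L(u) = u*(-1) = -u)
P(S) = -84 + 14*S (P(S) = (S - 1*6)*(9 + 5) = (S - 6)*14 = (-6 + S)*14 = -84 + 14*S)
r(N) = (-84 + 15*N)*(250 + N) (r(N) = (N + (-84 + 14*N))*(N + 250) = (-84 + 15*N)*(250 + N))
-r(-84/(-77) + 146/5) = -(-21000 + 15*(-84/(-77) + 146/5)² + 3666*(-84/(-77) + 146/5)) = -(-21000 + 15*(-84*(-1/77) + 146*(⅕))² + 3666*(-84*(-1/77) + 146*(⅕))) = -(-21000 + 15*(12/11 + 146/5)² + 3666*(12/11 + 146/5)) = -(-21000 + 15*(1666/55)² + 3666*(1666/55)) = -(-21000 + 15*(2775556/3025) + 6107556/55) = -(-21000 + 8326668/605 + 6107556/55) = -1*62804784/605 = -62804784/605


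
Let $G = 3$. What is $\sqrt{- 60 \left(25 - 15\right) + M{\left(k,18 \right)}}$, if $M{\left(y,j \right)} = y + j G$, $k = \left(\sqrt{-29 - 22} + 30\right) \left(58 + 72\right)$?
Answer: $\sqrt{3354 + 130 i \sqrt{51}} \approx 58.456 + 7.9409 i$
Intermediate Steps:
$k = 3900 + 130 i \sqrt{51}$ ($k = \left(\sqrt{-51} + 30\right) 130 = \left(i \sqrt{51} + 30\right) 130 = \left(30 + i \sqrt{51}\right) 130 = 3900 + 130 i \sqrt{51} \approx 3900.0 + 928.39 i$)
$M{\left(y,j \right)} = y + 3 j$ ($M{\left(y,j \right)} = y + j 3 = y + 3 j$)
$\sqrt{- 60 \left(25 - 15\right) + M{\left(k,18 \right)}} = \sqrt{- 60 \left(25 - 15\right) + \left(\left(3900 + 130 i \sqrt{51}\right) + 3 \cdot 18\right)} = \sqrt{\left(-60\right) 10 + \left(\left(3900 + 130 i \sqrt{51}\right) + 54\right)} = \sqrt{-600 + \left(3954 + 130 i \sqrt{51}\right)} = \sqrt{3354 + 130 i \sqrt{51}}$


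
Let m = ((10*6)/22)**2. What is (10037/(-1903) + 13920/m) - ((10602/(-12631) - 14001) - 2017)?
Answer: 6448482081091/360551895 ≈ 17885.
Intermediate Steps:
m = 900/121 (m = (60*(1/22))**2 = (30/11)**2 = 900/121 ≈ 7.4380)
(10037/(-1903) + 13920/m) - ((10602/(-12631) - 14001) - 2017) = (10037/(-1903) + 13920/(900/121)) - ((10602/(-12631) - 14001) - 2017) = (10037*(-1/1903) + 13920*(121/900)) - ((10602*(-1/12631) - 14001) - 2017) = (-10037/1903 + 28072/15) - ((-10602/12631 - 14001) - 2017) = 53270461/28545 - (-176857233/12631 - 2017) = 53270461/28545 - 1*(-202333960/12631) = 53270461/28545 + 202333960/12631 = 6448482081091/360551895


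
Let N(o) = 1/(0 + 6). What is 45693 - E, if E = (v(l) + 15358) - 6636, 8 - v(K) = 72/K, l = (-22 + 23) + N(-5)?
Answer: 259173/7 ≈ 37025.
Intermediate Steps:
N(o) = ⅙ (N(o) = 1/6 = ⅙)
l = 7/6 (l = (-22 + 23) + ⅙ = 1 + ⅙ = 7/6 ≈ 1.1667)
v(K) = 8 - 72/K
E = 60678/7 (E = ((8 - 72/7/6) + 15358) - 6636 = ((8 - 72*6/7) + 15358) - 6636 = ((8 - 432/7) + 15358) - 6636 = (-376/7 + 15358) - 6636 = 107130/7 - 6636 = 60678/7 ≈ 8668.3)
45693 - E = 45693 - 1*60678/7 = 45693 - 60678/7 = 259173/7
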